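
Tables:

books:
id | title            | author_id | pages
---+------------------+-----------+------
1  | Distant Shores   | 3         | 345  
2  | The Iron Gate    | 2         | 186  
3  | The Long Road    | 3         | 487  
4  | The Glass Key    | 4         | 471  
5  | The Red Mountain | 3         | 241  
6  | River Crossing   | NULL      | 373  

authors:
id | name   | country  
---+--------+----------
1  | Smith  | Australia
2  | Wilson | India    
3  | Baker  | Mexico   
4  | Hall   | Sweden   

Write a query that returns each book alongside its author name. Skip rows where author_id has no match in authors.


INNER JOIN keeps only books rows whose author_id matches an id in authors. Walk through each book:
  - book 1 (Distant Shores): author_id=3 -> matches Baker
  - book 2 (The Iron Gate): author_id=2 -> matches Wilson
  - book 3 (The Long Road): author_id=3 -> matches Baker
  - book 4 (The Glass Key): author_id=4 -> matches Hall
  - book 5 (The Red Mountain): author_id=3 -> matches Baker
  - book 6 (River Crossing): author_id=NULL, no match -> dropped
So 1 of 6 rows is dropped.

SQL:
SELECT a.title, b.name AS author
FROM books a
INNER JOIN authors b ON a.author_id = b.id

Result:
title            | author
-----------------+-------
Distant Shores   | Baker 
The Iron Gate    | Wilson
The Long Road    | Baker 
The Glass Key    | Hall  
The Red Mountain | Baker 


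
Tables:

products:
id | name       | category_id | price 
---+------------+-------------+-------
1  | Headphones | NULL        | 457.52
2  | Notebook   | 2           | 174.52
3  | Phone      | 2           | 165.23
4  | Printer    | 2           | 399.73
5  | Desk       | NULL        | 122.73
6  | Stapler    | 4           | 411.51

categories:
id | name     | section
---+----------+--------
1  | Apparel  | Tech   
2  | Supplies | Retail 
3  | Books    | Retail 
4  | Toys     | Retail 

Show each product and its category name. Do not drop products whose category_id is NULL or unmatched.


LEFT JOIN keeps every row from products (the left table); where category_id has no match in categories, the category columns become NULL. Walk through each product:
  - product 1 (Headphones): category_id=NULL, no match -> kept with NULL
  - product 2 (Notebook): category_id=2 -> matches Supplies
  - product 3 (Phone): category_id=2 -> matches Supplies
  - product 4 (Printer): category_id=2 -> matches Supplies
  - product 5 (Desk): category_id=NULL, no match -> kept with NULL
  - product 6 (Stapler): category_id=4 -> matches Toys
All 6 rows appear; 2 have NULL category.

SQL:
SELECT a.name, b.name AS category
FROM products a
LEFT JOIN categories b ON a.category_id = b.id

Result:
name       | category
-----------+---------
Headphones | NULL    
Notebook   | Supplies
Phone      | Supplies
Printer    | Supplies
Desk       | NULL    
Stapler    | Toys    


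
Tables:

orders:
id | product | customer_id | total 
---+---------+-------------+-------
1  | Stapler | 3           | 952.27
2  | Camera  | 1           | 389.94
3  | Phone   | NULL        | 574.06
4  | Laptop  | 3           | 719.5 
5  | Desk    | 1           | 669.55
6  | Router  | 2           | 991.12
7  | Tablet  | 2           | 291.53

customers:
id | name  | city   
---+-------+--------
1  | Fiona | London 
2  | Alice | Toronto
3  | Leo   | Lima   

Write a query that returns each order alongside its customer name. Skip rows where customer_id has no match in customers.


INNER JOIN keeps only orders rows whose customer_id matches an id in customers. Walk through each order:
  - order 1 (Stapler): customer_id=3 -> matches Leo
  - order 2 (Camera): customer_id=1 -> matches Fiona
  - order 3 (Phone): customer_id=NULL, no match -> dropped
  - order 4 (Laptop): customer_id=3 -> matches Leo
  - order 5 (Desk): customer_id=1 -> matches Fiona
  - order 6 (Router): customer_id=2 -> matches Alice
  - order 7 (Tablet): customer_id=2 -> matches Alice
So 1 of 7 rows is dropped.

SQL:
SELECT a.product, b.name AS customer
FROM orders a
INNER JOIN customers b ON a.customer_id = b.id

Result:
product | customer
--------+---------
Stapler | Leo     
Camera  | Fiona   
Laptop  | Leo     
Desk    | Fiona   
Router  | Alice   
Tablet  | Alice   


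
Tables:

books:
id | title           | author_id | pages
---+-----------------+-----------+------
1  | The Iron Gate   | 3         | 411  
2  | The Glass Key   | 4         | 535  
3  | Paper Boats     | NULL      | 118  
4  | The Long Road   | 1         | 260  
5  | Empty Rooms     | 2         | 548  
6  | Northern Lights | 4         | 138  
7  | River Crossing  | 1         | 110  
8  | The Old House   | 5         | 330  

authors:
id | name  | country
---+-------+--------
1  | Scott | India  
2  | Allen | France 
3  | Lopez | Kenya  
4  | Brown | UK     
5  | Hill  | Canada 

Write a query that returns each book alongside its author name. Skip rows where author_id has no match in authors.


INNER JOIN keeps only books rows whose author_id matches an id in authors. Walk through each book:
  - book 1 (The Iron Gate): author_id=3 -> matches Lopez
  - book 2 (The Glass Key): author_id=4 -> matches Brown
  - book 3 (Paper Boats): author_id=NULL, no match -> dropped
  - book 4 (The Long Road): author_id=1 -> matches Scott
  - book 5 (Empty Rooms): author_id=2 -> matches Allen
  - book 6 (Northern Lights): author_id=4 -> matches Brown
  - book 7 (River Crossing): author_id=1 -> matches Scott
  - book 8 (The Old House): author_id=5 -> matches Hill
So 1 of 8 rows is dropped.

SQL:
SELECT a.title, b.name AS author
FROM books a
INNER JOIN authors b ON a.author_id = b.id

Result:
title           | author
----------------+-------
The Iron Gate   | Lopez 
The Glass Key   | Brown 
The Long Road   | Scott 
Empty Rooms     | Allen 
Northern Lights | Brown 
River Crossing  | Scott 
The Old House   | Hill  


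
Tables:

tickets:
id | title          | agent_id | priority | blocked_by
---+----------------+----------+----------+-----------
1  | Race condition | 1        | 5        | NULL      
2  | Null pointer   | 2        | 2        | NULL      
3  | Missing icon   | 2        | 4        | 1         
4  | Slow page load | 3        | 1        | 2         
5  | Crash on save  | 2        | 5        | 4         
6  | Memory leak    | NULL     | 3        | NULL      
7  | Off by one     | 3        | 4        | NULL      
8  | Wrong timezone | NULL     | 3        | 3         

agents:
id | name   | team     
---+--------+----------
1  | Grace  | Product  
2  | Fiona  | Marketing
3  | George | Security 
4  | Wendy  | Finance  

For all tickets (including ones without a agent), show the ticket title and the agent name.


LEFT JOIN keeps every row from tickets (the left table); where agent_id has no match in agents, the agent columns become NULL. Walk through each ticket:
  - ticket 1 (Race condition): agent_id=1 -> matches Grace
  - ticket 2 (Null pointer): agent_id=2 -> matches Fiona
  - ticket 3 (Missing icon): agent_id=2 -> matches Fiona
  - ticket 4 (Slow page load): agent_id=3 -> matches George
  - ticket 5 (Crash on save): agent_id=2 -> matches Fiona
  - ticket 6 (Memory leak): agent_id=NULL, no match -> kept with NULL
  - ticket 7 (Off by one): agent_id=3 -> matches George
  - ticket 8 (Wrong timezone): agent_id=NULL, no match -> kept with NULL
All 8 rows appear; 2 have NULL agent.

SQL:
SELECT a.title, b.name AS agent
FROM tickets a
LEFT JOIN agents b ON a.agent_id = b.id

Result:
title          | agent 
---------------+-------
Race condition | Grace 
Null pointer   | Fiona 
Missing icon   | Fiona 
Slow page load | George
Crash on save  | Fiona 
Memory leak    | NULL  
Off by one     | George
Wrong timezone | NULL  


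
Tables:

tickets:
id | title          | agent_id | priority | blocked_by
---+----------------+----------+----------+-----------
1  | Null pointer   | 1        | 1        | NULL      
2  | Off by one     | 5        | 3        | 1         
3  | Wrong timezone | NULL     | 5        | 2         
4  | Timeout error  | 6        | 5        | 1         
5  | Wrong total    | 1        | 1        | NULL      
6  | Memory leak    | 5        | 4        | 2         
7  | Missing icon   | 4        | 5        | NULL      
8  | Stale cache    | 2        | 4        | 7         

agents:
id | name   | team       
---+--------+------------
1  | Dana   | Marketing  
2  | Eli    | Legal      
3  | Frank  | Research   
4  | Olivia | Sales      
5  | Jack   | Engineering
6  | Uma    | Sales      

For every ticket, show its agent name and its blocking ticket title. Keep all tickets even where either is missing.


Two LEFT JOINs from the same base table tickets: one to agents via agent_id, one to tickets itself via blocked_by. Both are LEFT so every ticket is preserved.
Match against agents:
  - ticket 1 (Null pointer): agent_id=1 -> matches Dana
  - ticket 2 (Off by one): agent_id=5 -> matches Jack
  - ticket 3 (Wrong timezone): agent_id=NULL, no match -> kept with NULL
  - ticket 4 (Timeout error): agent_id=6 -> matches Uma
  - ticket 5 (Wrong total): agent_id=1 -> matches Dana
  - ticket 6 (Memory leak): agent_id=5 -> matches Jack
  - ticket 7 (Missing icon): agent_id=4 -> matches Olivia
  - ticket 8 (Stale cache): agent_id=2 -> matches Eli
Match against tickets (self):
  - ticket 1 (Null pointer): blocked_by=NULL -> NULL
  - ticket 2 (Off by one): blocked_by=1 -> Null pointer
  - ticket 3 (Wrong timezone): blocked_by=2 -> Off by one
  - ticket 4 (Timeout error): blocked_by=1 -> Null pointer
  - ticket 5 (Wrong total): blocked_by=NULL -> NULL
  - ticket 6 (Memory leak): blocked_by=2 -> Off by one
  - ticket 7 (Missing icon): blocked_by=NULL -> NULL
  - ticket 8 (Stale cache): blocked_by=7 -> Missing icon

SQL:
SELECT a.title, b.name AS agent, c.title AS blocked_by
FROM tickets a
LEFT JOIN agents b ON a.agent_id = b.id
LEFT JOIN tickets c ON a.blocked_by = c.id

Result:
title          | agent  | blocked_by  
---------------+--------+-------------
Null pointer   | Dana   | NULL        
Off by one     | Jack   | Null pointer
Wrong timezone | NULL   | Off by one  
Timeout error  | Uma    | Null pointer
Wrong total    | Dana   | NULL        
Memory leak    | Jack   | Off by one  
Missing icon   | Olivia | NULL        
Stale cache    | Eli    | Missing icon


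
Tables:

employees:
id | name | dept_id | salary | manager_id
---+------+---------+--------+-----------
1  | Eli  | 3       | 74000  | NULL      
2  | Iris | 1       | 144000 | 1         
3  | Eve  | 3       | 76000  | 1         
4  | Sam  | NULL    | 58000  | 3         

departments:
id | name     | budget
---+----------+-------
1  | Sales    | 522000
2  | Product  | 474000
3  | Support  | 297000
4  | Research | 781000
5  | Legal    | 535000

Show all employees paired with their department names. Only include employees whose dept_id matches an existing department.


INNER JOIN keeps only employees rows whose dept_id matches an id in departments. Walk through each employee:
  - employee 1 (Eli): dept_id=3 -> matches Support
  - employee 2 (Iris): dept_id=1 -> matches Sales
  - employee 3 (Eve): dept_id=3 -> matches Support
  - employee 4 (Sam): dept_id=NULL, no match -> dropped
So 1 of 4 rows is dropped.

SQL:
SELECT a.name, b.name AS department
FROM employees a
INNER JOIN departments b ON a.dept_id = b.id

Result:
name | department
-----+-----------
Eli  | Support   
Iris | Sales     
Eve  | Support   


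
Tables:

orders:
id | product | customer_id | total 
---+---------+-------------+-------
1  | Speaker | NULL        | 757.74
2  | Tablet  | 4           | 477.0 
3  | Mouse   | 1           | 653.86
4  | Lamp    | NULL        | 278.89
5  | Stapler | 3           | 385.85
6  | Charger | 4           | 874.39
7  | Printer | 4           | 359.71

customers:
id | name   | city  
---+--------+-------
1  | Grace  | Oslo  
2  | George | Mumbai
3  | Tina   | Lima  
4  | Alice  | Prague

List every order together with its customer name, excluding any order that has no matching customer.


INNER JOIN keeps only orders rows whose customer_id matches an id in customers. Walk through each order:
  - order 1 (Speaker): customer_id=NULL, no match -> dropped
  - order 2 (Tablet): customer_id=4 -> matches Alice
  - order 3 (Mouse): customer_id=1 -> matches Grace
  - order 4 (Lamp): customer_id=NULL, no match -> dropped
  - order 5 (Stapler): customer_id=3 -> matches Tina
  - order 6 (Charger): customer_id=4 -> matches Alice
  - order 7 (Printer): customer_id=4 -> matches Alice
So 2 of 7 rows are dropped.

SQL:
SELECT a.product, b.name AS customer
FROM orders a
INNER JOIN customers b ON a.customer_id = b.id

Result:
product | customer
--------+---------
Tablet  | Alice   
Mouse   | Grace   
Stapler | Tina    
Charger | Alice   
Printer | Alice   


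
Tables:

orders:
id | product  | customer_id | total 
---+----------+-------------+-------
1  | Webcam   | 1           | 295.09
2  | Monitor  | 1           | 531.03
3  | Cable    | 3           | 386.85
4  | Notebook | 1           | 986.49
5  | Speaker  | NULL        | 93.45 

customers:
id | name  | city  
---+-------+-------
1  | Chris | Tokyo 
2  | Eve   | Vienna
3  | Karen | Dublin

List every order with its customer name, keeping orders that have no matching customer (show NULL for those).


LEFT JOIN keeps every row from orders (the left table); where customer_id has no match in customers, the customer columns become NULL. Walk through each order:
  - order 1 (Webcam): customer_id=1 -> matches Chris
  - order 2 (Monitor): customer_id=1 -> matches Chris
  - order 3 (Cable): customer_id=3 -> matches Karen
  - order 4 (Notebook): customer_id=1 -> matches Chris
  - order 5 (Speaker): customer_id=NULL, no match -> kept with NULL
All 5 rows appear; 1 has NULL customer.

SQL:
SELECT a.product, b.name AS customer
FROM orders a
LEFT JOIN customers b ON a.customer_id = b.id

Result:
product  | customer
---------+---------
Webcam   | Chris   
Monitor  | Chris   
Cable    | Karen   
Notebook | Chris   
Speaker  | NULL    


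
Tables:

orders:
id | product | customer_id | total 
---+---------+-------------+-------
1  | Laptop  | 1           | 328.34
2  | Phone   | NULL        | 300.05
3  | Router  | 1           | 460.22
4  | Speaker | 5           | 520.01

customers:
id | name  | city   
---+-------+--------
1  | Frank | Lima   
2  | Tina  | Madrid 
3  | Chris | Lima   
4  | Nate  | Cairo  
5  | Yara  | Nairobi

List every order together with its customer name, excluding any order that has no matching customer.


INNER JOIN keeps only orders rows whose customer_id matches an id in customers. Walk through each order:
  - order 1 (Laptop): customer_id=1 -> matches Frank
  - order 2 (Phone): customer_id=NULL, no match -> dropped
  - order 3 (Router): customer_id=1 -> matches Frank
  - order 4 (Speaker): customer_id=5 -> matches Yara
So 1 of 4 rows is dropped.

SQL:
SELECT a.product, b.name AS customer
FROM orders a
INNER JOIN customers b ON a.customer_id = b.id

Result:
product | customer
--------+---------
Laptop  | Frank   
Router  | Frank   
Speaker | Yara    


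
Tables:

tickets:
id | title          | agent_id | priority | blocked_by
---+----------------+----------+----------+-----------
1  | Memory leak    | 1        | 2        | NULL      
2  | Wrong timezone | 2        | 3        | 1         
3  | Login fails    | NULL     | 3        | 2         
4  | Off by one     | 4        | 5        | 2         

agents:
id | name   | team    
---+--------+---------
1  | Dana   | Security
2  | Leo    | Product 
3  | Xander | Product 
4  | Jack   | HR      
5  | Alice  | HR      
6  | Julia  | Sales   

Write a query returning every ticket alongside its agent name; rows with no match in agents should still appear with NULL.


LEFT JOIN keeps every row from tickets (the left table); where agent_id has no match in agents, the agent columns become NULL. Walk through each ticket:
  - ticket 1 (Memory leak): agent_id=1 -> matches Dana
  - ticket 2 (Wrong timezone): agent_id=2 -> matches Leo
  - ticket 3 (Login fails): agent_id=NULL, no match -> kept with NULL
  - ticket 4 (Off by one): agent_id=4 -> matches Jack
All 4 rows appear; 1 has NULL agent.

SQL:
SELECT a.title, b.name AS agent
FROM tickets a
LEFT JOIN agents b ON a.agent_id = b.id

Result:
title          | agent
---------------+------
Memory leak    | Dana 
Wrong timezone | Leo  
Login fails    | NULL 
Off by one     | Jack 


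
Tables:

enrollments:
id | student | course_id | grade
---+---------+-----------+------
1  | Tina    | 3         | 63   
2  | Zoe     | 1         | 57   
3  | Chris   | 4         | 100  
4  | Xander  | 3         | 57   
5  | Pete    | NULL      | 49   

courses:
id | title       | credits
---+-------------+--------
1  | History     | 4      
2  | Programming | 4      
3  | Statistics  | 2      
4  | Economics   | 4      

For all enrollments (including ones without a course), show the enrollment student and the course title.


LEFT JOIN keeps every row from enrollments (the left table); where course_id has no match in courses, the course columns become NULL. Walk through each enrollment:
  - enrollment 1 (Tina): course_id=3 -> matches Statistics
  - enrollment 2 (Zoe): course_id=1 -> matches History
  - enrollment 3 (Chris): course_id=4 -> matches Economics
  - enrollment 4 (Xander): course_id=3 -> matches Statistics
  - enrollment 5 (Pete): course_id=NULL, no match -> kept with NULL
All 5 rows appear; 1 has NULL course.

SQL:
SELECT a.student, b.title AS course
FROM enrollments a
LEFT JOIN courses b ON a.course_id = b.id

Result:
student | course    
--------+-----------
Tina    | Statistics
Zoe     | History   
Chris   | Economics 
Xander  | Statistics
Pete    | NULL      


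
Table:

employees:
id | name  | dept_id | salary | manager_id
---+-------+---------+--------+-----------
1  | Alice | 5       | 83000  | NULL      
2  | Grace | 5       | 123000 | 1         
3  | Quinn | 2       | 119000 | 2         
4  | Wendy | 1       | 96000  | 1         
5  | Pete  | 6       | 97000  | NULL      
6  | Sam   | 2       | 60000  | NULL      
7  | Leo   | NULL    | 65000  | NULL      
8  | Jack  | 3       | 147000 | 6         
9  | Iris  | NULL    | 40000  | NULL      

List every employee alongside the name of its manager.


This is a self-join: employees is joined to a second copy of itself, matching each row's manager_id to another row's id. Use LEFT JOIN so rows with manager_id=NULL are kept.
  - employee 1 (Alice): manager_id=NULL -> NULL
  - employee 2 (Grace): manager_id=1 -> Alice
  - employee 3 (Quinn): manager_id=2 -> Grace
  - employee 4 (Wendy): manager_id=1 -> Alice
  - employee 5 (Pete): manager_id=NULL -> NULL
  - employee 6 (Sam): manager_id=NULL -> NULL
  - employee 7 (Leo): manager_id=NULL -> NULL
  - employee 8 (Jack): manager_id=6 -> Sam
  - employee 9 (Iris): manager_id=NULL -> NULL

SQL:
SELECT a.name AS item, b.name AS manager
FROM employees a
LEFT JOIN employees b ON a.manager_id = b.id

Result:
item  | manager
------+--------
Alice | NULL   
Grace | Alice  
Quinn | Grace  
Wendy | Alice  
Pete  | NULL   
Sam   | NULL   
Leo   | NULL   
Jack  | Sam    
Iris  | NULL   


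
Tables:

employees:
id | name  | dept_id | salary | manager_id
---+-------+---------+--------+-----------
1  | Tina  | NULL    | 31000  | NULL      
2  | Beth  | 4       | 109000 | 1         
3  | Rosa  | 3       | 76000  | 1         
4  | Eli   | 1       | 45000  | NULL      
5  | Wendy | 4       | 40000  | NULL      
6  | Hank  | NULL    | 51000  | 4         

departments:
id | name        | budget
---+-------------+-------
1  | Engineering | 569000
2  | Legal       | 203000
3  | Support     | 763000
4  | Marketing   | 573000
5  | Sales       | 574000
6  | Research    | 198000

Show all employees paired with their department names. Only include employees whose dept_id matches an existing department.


INNER JOIN keeps only employees rows whose dept_id matches an id in departments. Walk through each employee:
  - employee 1 (Tina): dept_id=NULL, no match -> dropped
  - employee 2 (Beth): dept_id=4 -> matches Marketing
  - employee 3 (Rosa): dept_id=3 -> matches Support
  - employee 4 (Eli): dept_id=1 -> matches Engineering
  - employee 5 (Wendy): dept_id=4 -> matches Marketing
  - employee 6 (Hank): dept_id=NULL, no match -> dropped
So 2 of 6 rows are dropped.

SQL:
SELECT a.name, b.name AS department
FROM employees a
INNER JOIN departments b ON a.dept_id = b.id

Result:
name  | department 
------+------------
Beth  | Marketing  
Rosa  | Support    
Eli   | Engineering
Wendy | Marketing  


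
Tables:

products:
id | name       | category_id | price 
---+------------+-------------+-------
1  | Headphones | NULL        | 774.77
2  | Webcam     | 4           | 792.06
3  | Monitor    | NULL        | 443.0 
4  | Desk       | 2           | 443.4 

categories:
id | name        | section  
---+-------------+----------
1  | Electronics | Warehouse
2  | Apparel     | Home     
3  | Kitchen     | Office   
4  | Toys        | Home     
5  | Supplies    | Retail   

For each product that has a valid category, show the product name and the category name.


INNER JOIN keeps only products rows whose category_id matches an id in categories. Walk through each product:
  - product 1 (Headphones): category_id=NULL, no match -> dropped
  - product 2 (Webcam): category_id=4 -> matches Toys
  - product 3 (Monitor): category_id=NULL, no match -> dropped
  - product 4 (Desk): category_id=2 -> matches Apparel
So 2 of 4 rows are dropped.

SQL:
SELECT a.name, b.name AS category
FROM products a
INNER JOIN categories b ON a.category_id = b.id

Result:
name   | category
-------+---------
Webcam | Toys    
Desk   | Apparel 


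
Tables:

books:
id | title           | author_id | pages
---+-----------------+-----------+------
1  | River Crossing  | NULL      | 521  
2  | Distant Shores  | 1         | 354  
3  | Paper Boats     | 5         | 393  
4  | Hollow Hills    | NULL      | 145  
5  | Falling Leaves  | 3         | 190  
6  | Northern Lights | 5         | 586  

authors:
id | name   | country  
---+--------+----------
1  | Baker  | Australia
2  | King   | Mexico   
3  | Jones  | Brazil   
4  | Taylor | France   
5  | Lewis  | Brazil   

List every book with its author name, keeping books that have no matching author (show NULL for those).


LEFT JOIN keeps every row from books (the left table); where author_id has no match in authors, the author columns become NULL. Walk through each book:
  - book 1 (River Crossing): author_id=NULL, no match -> kept with NULL
  - book 2 (Distant Shores): author_id=1 -> matches Baker
  - book 3 (Paper Boats): author_id=5 -> matches Lewis
  - book 4 (Hollow Hills): author_id=NULL, no match -> kept with NULL
  - book 5 (Falling Leaves): author_id=3 -> matches Jones
  - book 6 (Northern Lights): author_id=5 -> matches Lewis
All 6 rows appear; 2 have NULL author.

SQL:
SELECT a.title, b.name AS author
FROM books a
LEFT JOIN authors b ON a.author_id = b.id

Result:
title           | author
----------------+-------
River Crossing  | NULL  
Distant Shores  | Baker 
Paper Boats     | Lewis 
Hollow Hills    | NULL  
Falling Leaves  | Jones 
Northern Lights | Lewis 


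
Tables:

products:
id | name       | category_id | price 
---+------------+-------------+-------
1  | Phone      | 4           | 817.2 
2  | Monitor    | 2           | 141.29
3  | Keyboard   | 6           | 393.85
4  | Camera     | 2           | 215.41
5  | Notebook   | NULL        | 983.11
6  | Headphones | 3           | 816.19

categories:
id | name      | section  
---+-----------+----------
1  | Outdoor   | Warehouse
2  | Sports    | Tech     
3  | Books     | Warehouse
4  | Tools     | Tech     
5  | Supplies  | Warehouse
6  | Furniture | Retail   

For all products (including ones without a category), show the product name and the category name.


LEFT JOIN keeps every row from products (the left table); where category_id has no match in categories, the category columns become NULL. Walk through each product:
  - product 1 (Phone): category_id=4 -> matches Tools
  - product 2 (Monitor): category_id=2 -> matches Sports
  - product 3 (Keyboard): category_id=6 -> matches Furniture
  - product 4 (Camera): category_id=2 -> matches Sports
  - product 5 (Notebook): category_id=NULL, no match -> kept with NULL
  - product 6 (Headphones): category_id=3 -> matches Books
All 6 rows appear; 1 has NULL category.

SQL:
SELECT a.name, b.name AS category
FROM products a
LEFT JOIN categories b ON a.category_id = b.id

Result:
name       | category 
-----------+----------
Phone      | Tools    
Monitor    | Sports   
Keyboard   | Furniture
Camera     | Sports   
Notebook   | NULL     
Headphones | Books    


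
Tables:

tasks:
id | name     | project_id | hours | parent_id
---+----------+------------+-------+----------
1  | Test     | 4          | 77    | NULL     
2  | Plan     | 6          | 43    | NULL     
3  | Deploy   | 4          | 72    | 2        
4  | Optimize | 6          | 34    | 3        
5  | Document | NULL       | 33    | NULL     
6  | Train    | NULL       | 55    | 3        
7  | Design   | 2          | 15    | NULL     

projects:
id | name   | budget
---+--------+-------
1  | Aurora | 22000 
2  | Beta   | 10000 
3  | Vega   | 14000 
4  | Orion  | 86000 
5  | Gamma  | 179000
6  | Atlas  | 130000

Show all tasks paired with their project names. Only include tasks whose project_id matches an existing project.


INNER JOIN keeps only tasks rows whose project_id matches an id in projects. Walk through each task:
  - task 1 (Test): project_id=4 -> matches Orion
  - task 2 (Plan): project_id=6 -> matches Atlas
  - task 3 (Deploy): project_id=4 -> matches Orion
  - task 4 (Optimize): project_id=6 -> matches Atlas
  - task 5 (Document): project_id=NULL, no match -> dropped
  - task 6 (Train): project_id=NULL, no match -> dropped
  - task 7 (Design): project_id=2 -> matches Beta
So 2 of 7 rows are dropped.

SQL:
SELECT a.name, b.name AS project
FROM tasks a
INNER JOIN projects b ON a.project_id = b.id

Result:
name     | project
---------+--------
Test     | Orion  
Plan     | Atlas  
Deploy   | Orion  
Optimize | Atlas  
Design   | Beta   


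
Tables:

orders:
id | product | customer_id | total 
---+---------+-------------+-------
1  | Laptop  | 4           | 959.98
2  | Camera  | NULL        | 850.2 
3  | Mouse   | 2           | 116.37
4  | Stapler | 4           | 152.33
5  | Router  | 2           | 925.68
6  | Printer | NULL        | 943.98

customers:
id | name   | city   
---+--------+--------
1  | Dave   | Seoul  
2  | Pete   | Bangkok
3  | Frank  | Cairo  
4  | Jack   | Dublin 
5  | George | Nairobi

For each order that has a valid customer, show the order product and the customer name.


INNER JOIN keeps only orders rows whose customer_id matches an id in customers. Walk through each order:
  - order 1 (Laptop): customer_id=4 -> matches Jack
  - order 2 (Camera): customer_id=NULL, no match -> dropped
  - order 3 (Mouse): customer_id=2 -> matches Pete
  - order 4 (Stapler): customer_id=4 -> matches Jack
  - order 5 (Router): customer_id=2 -> matches Pete
  - order 6 (Printer): customer_id=NULL, no match -> dropped
So 2 of 6 rows are dropped.

SQL:
SELECT a.product, b.name AS customer
FROM orders a
INNER JOIN customers b ON a.customer_id = b.id

Result:
product | customer
--------+---------
Laptop  | Jack    
Mouse   | Pete    
Stapler | Jack    
Router  | Pete    


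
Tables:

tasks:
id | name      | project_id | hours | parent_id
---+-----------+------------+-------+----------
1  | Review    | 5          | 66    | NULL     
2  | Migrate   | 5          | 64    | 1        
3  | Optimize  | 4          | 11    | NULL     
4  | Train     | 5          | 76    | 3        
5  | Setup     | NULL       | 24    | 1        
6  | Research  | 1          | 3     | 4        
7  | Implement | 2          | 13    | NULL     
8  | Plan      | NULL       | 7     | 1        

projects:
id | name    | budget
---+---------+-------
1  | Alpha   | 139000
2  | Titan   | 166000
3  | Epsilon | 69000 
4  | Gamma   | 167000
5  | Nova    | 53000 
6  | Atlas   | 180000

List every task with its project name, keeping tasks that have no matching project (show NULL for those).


LEFT JOIN keeps every row from tasks (the left table); where project_id has no match in projects, the project columns become NULL. Walk through each task:
  - task 1 (Review): project_id=5 -> matches Nova
  - task 2 (Migrate): project_id=5 -> matches Nova
  - task 3 (Optimize): project_id=4 -> matches Gamma
  - task 4 (Train): project_id=5 -> matches Nova
  - task 5 (Setup): project_id=NULL, no match -> kept with NULL
  - task 6 (Research): project_id=1 -> matches Alpha
  - task 7 (Implement): project_id=2 -> matches Titan
  - task 8 (Plan): project_id=NULL, no match -> kept with NULL
All 8 rows appear; 2 have NULL project.

SQL:
SELECT a.name, b.name AS project
FROM tasks a
LEFT JOIN projects b ON a.project_id = b.id

Result:
name      | project
----------+--------
Review    | Nova   
Migrate   | Nova   
Optimize  | Gamma  
Train     | Nova   
Setup     | NULL   
Research  | Alpha  
Implement | Titan  
Plan      | NULL   


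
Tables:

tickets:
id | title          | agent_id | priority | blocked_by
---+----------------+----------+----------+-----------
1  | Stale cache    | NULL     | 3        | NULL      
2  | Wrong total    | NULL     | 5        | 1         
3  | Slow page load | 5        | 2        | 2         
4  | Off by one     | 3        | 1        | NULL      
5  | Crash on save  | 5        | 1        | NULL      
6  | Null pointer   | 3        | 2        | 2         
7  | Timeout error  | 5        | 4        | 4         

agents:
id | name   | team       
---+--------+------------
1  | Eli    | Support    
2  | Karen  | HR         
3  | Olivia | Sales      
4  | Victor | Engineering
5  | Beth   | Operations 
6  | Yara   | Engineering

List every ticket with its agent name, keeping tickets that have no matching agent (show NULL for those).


LEFT JOIN keeps every row from tickets (the left table); where agent_id has no match in agents, the agent columns become NULL. Walk through each ticket:
  - ticket 1 (Stale cache): agent_id=NULL, no match -> kept with NULL
  - ticket 2 (Wrong total): agent_id=NULL, no match -> kept with NULL
  - ticket 3 (Slow page load): agent_id=5 -> matches Beth
  - ticket 4 (Off by one): agent_id=3 -> matches Olivia
  - ticket 5 (Crash on save): agent_id=5 -> matches Beth
  - ticket 6 (Null pointer): agent_id=3 -> matches Olivia
  - ticket 7 (Timeout error): agent_id=5 -> matches Beth
All 7 rows appear; 2 have NULL agent.

SQL:
SELECT a.title, b.name AS agent
FROM tickets a
LEFT JOIN agents b ON a.agent_id = b.id

Result:
title          | agent 
---------------+-------
Stale cache    | NULL  
Wrong total    | NULL  
Slow page load | Beth  
Off by one     | Olivia
Crash on save  | Beth  
Null pointer   | Olivia
Timeout error  | Beth  


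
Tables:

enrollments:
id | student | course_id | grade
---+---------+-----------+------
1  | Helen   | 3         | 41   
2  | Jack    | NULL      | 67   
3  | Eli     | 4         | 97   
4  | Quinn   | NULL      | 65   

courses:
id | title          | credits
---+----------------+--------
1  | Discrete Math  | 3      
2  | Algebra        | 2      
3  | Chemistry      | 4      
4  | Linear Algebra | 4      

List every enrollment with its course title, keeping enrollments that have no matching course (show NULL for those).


LEFT JOIN keeps every row from enrollments (the left table); where course_id has no match in courses, the course columns become NULL. Walk through each enrollment:
  - enrollment 1 (Helen): course_id=3 -> matches Chemistry
  - enrollment 2 (Jack): course_id=NULL, no match -> kept with NULL
  - enrollment 3 (Eli): course_id=4 -> matches Linear Algebra
  - enrollment 4 (Quinn): course_id=NULL, no match -> kept with NULL
All 4 rows appear; 2 have NULL course.

SQL:
SELECT a.student, b.title AS course
FROM enrollments a
LEFT JOIN courses b ON a.course_id = b.id

Result:
student | course        
--------+---------------
Helen   | Chemistry     
Jack    | NULL          
Eli     | Linear Algebra
Quinn   | NULL          


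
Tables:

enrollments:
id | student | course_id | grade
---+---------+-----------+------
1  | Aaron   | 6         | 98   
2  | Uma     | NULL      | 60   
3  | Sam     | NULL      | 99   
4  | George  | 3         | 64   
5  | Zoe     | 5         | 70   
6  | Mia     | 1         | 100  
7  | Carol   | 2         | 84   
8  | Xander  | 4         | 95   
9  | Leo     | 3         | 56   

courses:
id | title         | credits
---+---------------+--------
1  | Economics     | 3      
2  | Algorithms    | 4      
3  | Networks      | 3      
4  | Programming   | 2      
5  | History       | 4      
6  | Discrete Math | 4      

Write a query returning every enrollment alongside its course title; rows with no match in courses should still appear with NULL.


LEFT JOIN keeps every row from enrollments (the left table); where course_id has no match in courses, the course columns become NULL. Walk through each enrollment:
  - enrollment 1 (Aaron): course_id=6 -> matches Discrete Math
  - enrollment 2 (Uma): course_id=NULL, no match -> kept with NULL
  - enrollment 3 (Sam): course_id=NULL, no match -> kept with NULL
  - enrollment 4 (George): course_id=3 -> matches Networks
  - enrollment 5 (Zoe): course_id=5 -> matches History
  - enrollment 6 (Mia): course_id=1 -> matches Economics
  - enrollment 7 (Carol): course_id=2 -> matches Algorithms
  - enrollment 8 (Xander): course_id=4 -> matches Programming
  - enrollment 9 (Leo): course_id=3 -> matches Networks
All 9 rows appear; 2 have NULL course.

SQL:
SELECT a.student, b.title AS course
FROM enrollments a
LEFT JOIN courses b ON a.course_id = b.id

Result:
student | course       
--------+--------------
Aaron   | Discrete Math
Uma     | NULL         
Sam     | NULL         
George  | Networks     
Zoe     | History      
Mia     | Economics    
Carol   | Algorithms   
Xander  | Programming  
Leo     | Networks     


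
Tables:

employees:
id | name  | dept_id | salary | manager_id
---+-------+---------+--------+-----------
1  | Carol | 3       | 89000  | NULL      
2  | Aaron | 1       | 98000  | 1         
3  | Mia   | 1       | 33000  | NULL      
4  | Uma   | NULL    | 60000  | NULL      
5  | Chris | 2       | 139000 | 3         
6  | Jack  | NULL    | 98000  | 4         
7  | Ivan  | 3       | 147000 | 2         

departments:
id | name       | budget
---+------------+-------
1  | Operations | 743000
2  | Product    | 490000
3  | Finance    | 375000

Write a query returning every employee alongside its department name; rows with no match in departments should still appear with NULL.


LEFT JOIN keeps every row from employees (the left table); where dept_id has no match in departments, the department columns become NULL. Walk through each employee:
  - employee 1 (Carol): dept_id=3 -> matches Finance
  - employee 2 (Aaron): dept_id=1 -> matches Operations
  - employee 3 (Mia): dept_id=1 -> matches Operations
  - employee 4 (Uma): dept_id=NULL, no match -> kept with NULL
  - employee 5 (Chris): dept_id=2 -> matches Product
  - employee 6 (Jack): dept_id=NULL, no match -> kept with NULL
  - employee 7 (Ivan): dept_id=3 -> matches Finance
All 7 rows appear; 2 have NULL department.

SQL:
SELECT a.name, b.name AS department
FROM employees a
LEFT JOIN departments b ON a.dept_id = b.id

Result:
name  | department
------+-----------
Carol | Finance   
Aaron | Operations
Mia   | Operations
Uma   | NULL      
Chris | Product   
Jack  | NULL      
Ivan  | Finance   


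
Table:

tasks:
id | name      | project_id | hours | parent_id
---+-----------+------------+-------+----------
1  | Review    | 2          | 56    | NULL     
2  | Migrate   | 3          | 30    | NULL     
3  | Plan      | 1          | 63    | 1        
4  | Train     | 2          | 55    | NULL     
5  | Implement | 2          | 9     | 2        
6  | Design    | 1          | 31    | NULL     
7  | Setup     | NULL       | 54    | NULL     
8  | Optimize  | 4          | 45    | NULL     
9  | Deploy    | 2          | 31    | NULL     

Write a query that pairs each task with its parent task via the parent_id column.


This is a self-join: tasks is joined to a second copy of itself, matching each row's parent_id to another row's id. Use LEFT JOIN so rows with parent_id=NULL are kept.
  - task 1 (Review): parent_id=NULL -> NULL
  - task 2 (Migrate): parent_id=NULL -> NULL
  - task 3 (Plan): parent_id=1 -> Review
  - task 4 (Train): parent_id=NULL -> NULL
  - task 5 (Implement): parent_id=2 -> Migrate
  - task 6 (Design): parent_id=NULL -> NULL
  - task 7 (Setup): parent_id=NULL -> NULL
  - task 8 (Optimize): parent_id=NULL -> NULL
  - task 9 (Deploy): parent_id=NULL -> NULL

SQL:
SELECT a.name AS item, b.name AS parent
FROM tasks a
LEFT JOIN tasks b ON a.parent_id = b.id

Result:
item      | parent 
----------+--------
Review    | NULL   
Migrate   | NULL   
Plan      | Review 
Train     | NULL   
Implement | Migrate
Design    | NULL   
Setup     | NULL   
Optimize  | NULL   
Deploy    | NULL   


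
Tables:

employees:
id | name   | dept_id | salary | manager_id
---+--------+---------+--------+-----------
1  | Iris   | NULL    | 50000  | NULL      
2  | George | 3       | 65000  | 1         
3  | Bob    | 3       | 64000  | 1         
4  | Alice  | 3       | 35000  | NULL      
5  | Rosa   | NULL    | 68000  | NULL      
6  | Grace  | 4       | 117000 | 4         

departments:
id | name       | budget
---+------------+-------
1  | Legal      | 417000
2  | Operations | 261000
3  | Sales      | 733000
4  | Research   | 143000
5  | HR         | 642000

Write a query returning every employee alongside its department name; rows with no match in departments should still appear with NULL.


LEFT JOIN keeps every row from employees (the left table); where dept_id has no match in departments, the department columns become NULL. Walk through each employee:
  - employee 1 (Iris): dept_id=NULL, no match -> kept with NULL
  - employee 2 (George): dept_id=3 -> matches Sales
  - employee 3 (Bob): dept_id=3 -> matches Sales
  - employee 4 (Alice): dept_id=3 -> matches Sales
  - employee 5 (Rosa): dept_id=NULL, no match -> kept with NULL
  - employee 6 (Grace): dept_id=4 -> matches Research
All 6 rows appear; 2 have NULL department.

SQL:
SELECT a.name, b.name AS department
FROM employees a
LEFT JOIN departments b ON a.dept_id = b.id

Result:
name   | department
-------+-----------
Iris   | NULL      
George | Sales     
Bob    | Sales     
Alice  | Sales     
Rosa   | NULL      
Grace  | Research  


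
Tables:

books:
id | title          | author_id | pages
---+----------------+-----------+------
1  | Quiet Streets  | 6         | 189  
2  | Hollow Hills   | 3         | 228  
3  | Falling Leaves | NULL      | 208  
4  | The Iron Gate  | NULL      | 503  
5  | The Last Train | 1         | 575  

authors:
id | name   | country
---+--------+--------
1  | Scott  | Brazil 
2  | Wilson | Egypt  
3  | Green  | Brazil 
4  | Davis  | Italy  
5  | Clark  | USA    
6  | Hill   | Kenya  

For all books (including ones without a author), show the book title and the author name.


LEFT JOIN keeps every row from books (the left table); where author_id has no match in authors, the author columns become NULL. Walk through each book:
  - book 1 (Quiet Streets): author_id=6 -> matches Hill
  - book 2 (Hollow Hills): author_id=3 -> matches Green
  - book 3 (Falling Leaves): author_id=NULL, no match -> kept with NULL
  - book 4 (The Iron Gate): author_id=NULL, no match -> kept with NULL
  - book 5 (The Last Train): author_id=1 -> matches Scott
All 5 rows appear; 2 have NULL author.

SQL:
SELECT a.title, b.name AS author
FROM books a
LEFT JOIN authors b ON a.author_id = b.id

Result:
title          | author
---------------+-------
Quiet Streets  | Hill  
Hollow Hills   | Green 
Falling Leaves | NULL  
The Iron Gate  | NULL  
The Last Train | Scott 


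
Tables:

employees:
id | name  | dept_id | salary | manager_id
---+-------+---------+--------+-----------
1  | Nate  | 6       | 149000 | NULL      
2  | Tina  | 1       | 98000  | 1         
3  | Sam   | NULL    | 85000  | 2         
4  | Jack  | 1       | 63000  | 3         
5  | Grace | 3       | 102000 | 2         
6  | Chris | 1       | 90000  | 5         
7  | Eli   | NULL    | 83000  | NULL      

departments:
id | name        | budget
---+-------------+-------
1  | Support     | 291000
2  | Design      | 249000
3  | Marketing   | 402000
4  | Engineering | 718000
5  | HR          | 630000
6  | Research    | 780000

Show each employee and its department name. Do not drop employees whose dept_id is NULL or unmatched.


LEFT JOIN keeps every row from employees (the left table); where dept_id has no match in departments, the department columns become NULL. Walk through each employee:
  - employee 1 (Nate): dept_id=6 -> matches Research
  - employee 2 (Tina): dept_id=1 -> matches Support
  - employee 3 (Sam): dept_id=NULL, no match -> kept with NULL
  - employee 4 (Jack): dept_id=1 -> matches Support
  - employee 5 (Grace): dept_id=3 -> matches Marketing
  - employee 6 (Chris): dept_id=1 -> matches Support
  - employee 7 (Eli): dept_id=NULL, no match -> kept with NULL
All 7 rows appear; 2 have NULL department.

SQL:
SELECT a.name, b.name AS department
FROM employees a
LEFT JOIN departments b ON a.dept_id = b.id

Result:
name  | department
------+-----------
Nate  | Research  
Tina  | Support   
Sam   | NULL      
Jack  | Support   
Grace | Marketing 
Chris | Support   
Eli   | NULL      
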